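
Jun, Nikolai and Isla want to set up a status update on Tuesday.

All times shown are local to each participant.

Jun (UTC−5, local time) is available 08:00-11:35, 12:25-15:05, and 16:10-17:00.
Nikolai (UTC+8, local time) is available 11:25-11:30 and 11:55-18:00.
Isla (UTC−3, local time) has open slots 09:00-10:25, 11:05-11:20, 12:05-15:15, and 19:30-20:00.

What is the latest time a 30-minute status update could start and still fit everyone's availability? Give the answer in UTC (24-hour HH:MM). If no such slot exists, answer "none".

none

Jun → UTC: 13:00–16:35, 17:25–20:05, 21:10–22:00.
Nikolai → UTC: 03:25–03:30, 03:55–10:00.
Isla → UTC: 12:00–13:25, 14:05–14:20, 15:05–18:15, 22:30–23:00.
Jun ∩ Nikolai: (none).
Jun ∩ Nikolai ∩ Isla: (none).
Windows ≥ 30 min: (none).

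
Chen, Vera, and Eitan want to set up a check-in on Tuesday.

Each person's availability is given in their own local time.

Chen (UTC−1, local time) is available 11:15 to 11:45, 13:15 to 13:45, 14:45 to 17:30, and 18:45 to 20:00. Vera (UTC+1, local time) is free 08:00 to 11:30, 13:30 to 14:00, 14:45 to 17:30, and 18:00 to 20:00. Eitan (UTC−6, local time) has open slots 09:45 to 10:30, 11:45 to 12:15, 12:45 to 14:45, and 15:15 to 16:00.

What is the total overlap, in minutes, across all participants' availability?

Chen → UTC: 12:15–12:45, 14:15–14:45, 15:45–18:30, 19:45–21:00.
Vera → UTC: 07:00–10:30, 12:30–13:00, 13:45–16:30, 17:00–19:00.
Eitan → UTC: 15:45–16:30, 17:45–18:15, 18:45–20:45, 21:15–22:00.
Chen ∩ Vera: 12:30–12:45, 14:15–14:45, 15:45–16:30, 17:00–18:30.
Chen ∩ Vera ∩ Eitan: 15:45–16:30, 17:45–18:15.
Total common minutes: 45 + 30 = 75.

75 minutes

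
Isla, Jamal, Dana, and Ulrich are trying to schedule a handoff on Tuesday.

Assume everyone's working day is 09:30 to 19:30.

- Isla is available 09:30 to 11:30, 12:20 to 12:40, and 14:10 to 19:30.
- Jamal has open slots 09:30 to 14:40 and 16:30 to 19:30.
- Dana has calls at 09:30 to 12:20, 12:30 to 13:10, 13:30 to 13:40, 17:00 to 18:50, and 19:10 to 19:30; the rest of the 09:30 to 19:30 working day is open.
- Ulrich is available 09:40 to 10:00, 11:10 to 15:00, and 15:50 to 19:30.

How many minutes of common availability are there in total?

90 minutes

Dana free within 09:30–19:30: 12:20–12:30, 13:10–13:30, 13:40–17:00, 18:50–19:10.
Isla ∩ Jamal: 09:30–11:30, 12:20–12:40, 14:10–14:40, 16:30–19:30.
Isla ∩ Jamal ∩ Dana: 12:20–12:30, 14:10–14:40, 16:30–17:00, 18:50–19:10.
Isla ∩ Jamal ∩ Dana ∩ Ulrich: 12:20–12:30, 14:10–14:40, 16:30–17:00, 18:50–19:10.
Total common minutes: 10 + 30 + 30 + 20 = 90.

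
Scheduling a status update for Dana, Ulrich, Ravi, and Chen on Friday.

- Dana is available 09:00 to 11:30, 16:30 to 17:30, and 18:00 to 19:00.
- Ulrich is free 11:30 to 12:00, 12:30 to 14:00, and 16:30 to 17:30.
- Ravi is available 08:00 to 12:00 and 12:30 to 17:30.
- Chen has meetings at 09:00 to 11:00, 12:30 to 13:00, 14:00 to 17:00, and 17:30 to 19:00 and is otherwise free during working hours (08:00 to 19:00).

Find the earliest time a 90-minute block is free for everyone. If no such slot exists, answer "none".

Chen free within 08:00–19:00: 08:00–09:00, 11:00–12:30, 13:00–14:00, 17:00–17:30.
Dana ∩ Ulrich: 16:30–17:30.
Dana ∩ Ulrich ∩ Ravi: 16:30–17:30.
Dana ∩ Ulrich ∩ Ravi ∩ Chen: 17:00–17:30.
Windows ≥ 90 min: (none).

none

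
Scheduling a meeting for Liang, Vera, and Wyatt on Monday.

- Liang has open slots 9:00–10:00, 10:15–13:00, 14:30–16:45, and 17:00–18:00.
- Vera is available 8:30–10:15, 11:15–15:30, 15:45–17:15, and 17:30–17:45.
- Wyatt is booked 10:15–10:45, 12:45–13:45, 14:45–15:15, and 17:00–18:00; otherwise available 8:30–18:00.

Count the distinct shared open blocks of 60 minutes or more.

Wyatt free within 08:30–18:00: 08:30–10:15, 10:45–12:45, 13:45–14:45, 15:15–17:00.
Liang ∩ Vera: 09:00–10:00, 11:15–13:00, 14:30–15:30, 15:45–16:45, 17:00–17:15, 17:30–17:45.
Liang ∩ Vera ∩ Wyatt: 09:00–10:00, 11:15–12:45, 14:30–14:45, 15:15–15:30, 15:45–16:45.
Windows ≥ 60 min: 09:00–10:00, 11:15–12:45, 15:45–16:45.
That's 3 windows.

3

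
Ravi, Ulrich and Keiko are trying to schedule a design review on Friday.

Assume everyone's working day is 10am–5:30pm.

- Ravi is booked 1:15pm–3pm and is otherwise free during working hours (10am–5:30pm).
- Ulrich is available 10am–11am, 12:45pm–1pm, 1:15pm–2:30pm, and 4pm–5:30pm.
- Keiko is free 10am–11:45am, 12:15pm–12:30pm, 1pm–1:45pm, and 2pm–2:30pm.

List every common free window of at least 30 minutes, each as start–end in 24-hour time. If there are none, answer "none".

Ravi free within 10:00–17:30: 10:00–13:15, 15:00–17:30.
Ravi ∩ Ulrich: 10:00–11:00, 12:45–13:00, 16:00–17:30.
Ravi ∩ Ulrich ∩ Keiko: 10:00–11:00.
Windows ≥ 30 min: 10:00–11:00.

10:00–11:00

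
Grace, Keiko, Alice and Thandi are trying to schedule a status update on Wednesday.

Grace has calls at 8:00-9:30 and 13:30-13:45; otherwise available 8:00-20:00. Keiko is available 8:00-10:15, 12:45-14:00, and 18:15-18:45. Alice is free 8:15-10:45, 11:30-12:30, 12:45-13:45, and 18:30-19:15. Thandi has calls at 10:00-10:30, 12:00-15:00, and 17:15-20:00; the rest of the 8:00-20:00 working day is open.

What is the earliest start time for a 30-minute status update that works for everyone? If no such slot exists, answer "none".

09:30

Grace free within 08:00–20:00: 09:30–13:30, 13:45–20:00.
Thandi free within 08:00–20:00: 08:00–10:00, 10:30–12:00, 15:00–17:15.
Grace ∩ Keiko: 09:30–10:15, 12:45–13:30, 13:45–14:00, 18:15–18:45.
Grace ∩ Keiko ∩ Alice: 09:30–10:15, 12:45–13:30, 18:30–18:45.
Grace ∩ Keiko ∩ Alice ∩ Thandi: 09:30–10:00.
Windows ≥ 30 min: 09:30–10:00.
Earliest such window starts at 09:30.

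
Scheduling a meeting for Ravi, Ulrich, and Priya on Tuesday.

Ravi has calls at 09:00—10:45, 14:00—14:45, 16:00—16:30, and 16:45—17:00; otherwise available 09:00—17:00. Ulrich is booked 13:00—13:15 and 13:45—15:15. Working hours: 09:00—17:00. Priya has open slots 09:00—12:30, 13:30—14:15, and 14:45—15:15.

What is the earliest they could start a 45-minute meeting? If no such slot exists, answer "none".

10:45

Ravi free within 09:00–17:00: 10:45–14:00, 14:45–16:00, 16:30–16:45.
Ulrich free within 09:00–17:00: 09:00–13:00, 13:15–13:45, 15:15–17:00.
Ravi ∩ Ulrich: 10:45–13:00, 13:15–13:45, 15:15–16:00, 16:30–16:45.
Ravi ∩ Ulrich ∩ Priya: 10:45–12:30, 13:30–13:45.
Windows ≥ 45 min: 10:45–12:30.
Earliest such window starts at 10:45.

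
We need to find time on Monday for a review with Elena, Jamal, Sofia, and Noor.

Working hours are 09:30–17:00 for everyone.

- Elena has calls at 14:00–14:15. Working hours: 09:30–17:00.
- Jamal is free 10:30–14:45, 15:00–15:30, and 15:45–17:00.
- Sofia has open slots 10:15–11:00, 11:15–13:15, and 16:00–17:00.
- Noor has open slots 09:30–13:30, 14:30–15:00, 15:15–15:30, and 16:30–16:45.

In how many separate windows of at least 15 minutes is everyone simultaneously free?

Elena free within 09:30–17:00: 09:30–14:00, 14:15–17:00.
Elena ∩ Jamal: 10:30–14:00, 14:15–14:45, 15:00–15:30, 15:45–17:00.
Elena ∩ Jamal ∩ Sofia: 10:30–11:00, 11:15–13:15, 16:00–17:00.
Elena ∩ Jamal ∩ Sofia ∩ Noor: 10:30–11:00, 11:15–13:15, 16:30–16:45.
Windows ≥ 15 min: 10:30–11:00, 11:15–13:15, 16:30–16:45.
That's 3 windows.

3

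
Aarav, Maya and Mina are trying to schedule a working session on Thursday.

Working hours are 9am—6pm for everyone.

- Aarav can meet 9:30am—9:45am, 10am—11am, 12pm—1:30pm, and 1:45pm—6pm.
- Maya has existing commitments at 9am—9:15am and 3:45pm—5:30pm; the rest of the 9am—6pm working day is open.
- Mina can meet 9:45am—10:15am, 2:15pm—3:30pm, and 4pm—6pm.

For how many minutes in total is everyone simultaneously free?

Maya free within 09:00–18:00: 09:15–15:45, 17:30–18:00.
Aarav ∩ Maya: 09:30–09:45, 10:00–11:00, 12:00–13:30, 13:45–15:45, 17:30–18:00.
Aarav ∩ Maya ∩ Mina: 10:00–10:15, 14:15–15:30, 17:30–18:00.
Total common minutes: 15 + 75 + 30 = 120.

120 minutes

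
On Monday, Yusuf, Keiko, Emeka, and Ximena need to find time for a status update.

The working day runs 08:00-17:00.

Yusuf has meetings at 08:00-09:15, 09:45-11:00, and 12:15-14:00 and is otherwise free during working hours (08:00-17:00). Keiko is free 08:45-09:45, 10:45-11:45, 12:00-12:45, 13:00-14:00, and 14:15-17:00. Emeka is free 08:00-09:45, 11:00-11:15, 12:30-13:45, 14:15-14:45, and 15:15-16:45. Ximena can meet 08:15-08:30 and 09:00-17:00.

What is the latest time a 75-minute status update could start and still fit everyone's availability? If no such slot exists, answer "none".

15:30

Yusuf free within 08:00–17:00: 09:15–09:45, 11:00–12:15, 14:00–17:00.
Yusuf ∩ Keiko: 09:15–09:45, 11:00–11:45, 12:00–12:15, 14:15–17:00.
Yusuf ∩ Keiko ∩ Emeka: 09:15–09:45, 11:00–11:15, 14:15–14:45, 15:15–16:45.
Yusuf ∩ Keiko ∩ Emeka ∩ Ximena: 09:15–09:45, 11:00–11:15, 14:15–14:45, 15:15–16:45.
Windows ≥ 75 min: 15:15–16:45.
Latest start in the last window 15:15–16:45 is 16:45 − 75 min = 15:30.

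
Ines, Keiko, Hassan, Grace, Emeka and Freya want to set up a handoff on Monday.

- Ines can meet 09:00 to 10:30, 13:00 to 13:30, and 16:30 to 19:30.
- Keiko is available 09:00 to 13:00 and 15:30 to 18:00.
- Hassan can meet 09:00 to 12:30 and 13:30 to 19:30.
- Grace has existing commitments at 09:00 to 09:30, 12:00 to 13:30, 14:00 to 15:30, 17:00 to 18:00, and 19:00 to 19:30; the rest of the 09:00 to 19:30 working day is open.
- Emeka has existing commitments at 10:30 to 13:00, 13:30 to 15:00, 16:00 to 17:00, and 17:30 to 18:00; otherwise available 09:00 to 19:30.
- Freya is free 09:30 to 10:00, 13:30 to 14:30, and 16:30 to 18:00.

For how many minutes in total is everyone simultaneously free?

30 minutes

Grace free within 09:00–19:30: 09:30–12:00, 13:30–14:00, 15:30–17:00, 18:00–19:00.
Emeka free within 09:00–19:30: 09:00–10:30, 13:00–13:30, 15:00–16:00, 17:00–17:30, 18:00–19:30.
Ines ∩ Keiko: 09:00–10:30, 16:30–18:00.
Ines ∩ Keiko ∩ Hassan: 09:00–10:30, 16:30–18:00.
Ines ∩ Keiko ∩ Hassan ∩ Grace: 09:30–10:30, 16:30–17:00.
Ines ∩ Keiko ∩ Hassan ∩ Grace ∩ Emeka: 09:30–10:30.
Ines ∩ Keiko ∩ Hassan ∩ Grace ∩ Emeka ∩ Freya: 09:30–10:00.
Total common minutes: 30.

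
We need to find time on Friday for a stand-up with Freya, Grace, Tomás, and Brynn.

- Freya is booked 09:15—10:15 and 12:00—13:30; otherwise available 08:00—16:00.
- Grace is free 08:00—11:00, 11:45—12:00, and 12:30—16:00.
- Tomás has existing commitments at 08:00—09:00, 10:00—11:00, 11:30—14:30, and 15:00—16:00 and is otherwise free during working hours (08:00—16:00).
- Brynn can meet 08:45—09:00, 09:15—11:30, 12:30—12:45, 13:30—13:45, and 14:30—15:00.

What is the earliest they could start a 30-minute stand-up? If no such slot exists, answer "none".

14:30

Freya free within 08:00–16:00: 08:00–09:15, 10:15–12:00, 13:30–16:00.
Tomás free within 08:00–16:00: 09:00–10:00, 11:00–11:30, 14:30–15:00.
Freya ∩ Grace: 08:00–09:15, 10:15–11:00, 11:45–12:00, 13:30–16:00.
Freya ∩ Grace ∩ Tomás: 09:00–09:15, 14:30–15:00.
Freya ∩ Grace ∩ Tomás ∩ Brynn: 14:30–15:00.
Windows ≥ 30 min: 14:30–15:00.
Earliest such window starts at 14:30.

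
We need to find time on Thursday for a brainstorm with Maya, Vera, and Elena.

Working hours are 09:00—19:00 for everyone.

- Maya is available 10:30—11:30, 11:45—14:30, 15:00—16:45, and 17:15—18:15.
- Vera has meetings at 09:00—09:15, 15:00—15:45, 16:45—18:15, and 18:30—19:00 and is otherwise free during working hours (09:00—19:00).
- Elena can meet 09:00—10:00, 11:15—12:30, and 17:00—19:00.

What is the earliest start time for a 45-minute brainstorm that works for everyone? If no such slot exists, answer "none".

Vera free within 09:00–19:00: 09:15–15:00, 15:45–16:45, 18:15–18:30.
Maya ∩ Vera: 10:30–11:30, 11:45–14:30, 15:45–16:45.
Maya ∩ Vera ∩ Elena: 11:15–11:30, 11:45–12:30.
Windows ≥ 45 min: 11:45–12:30.
Earliest such window starts at 11:45.

11:45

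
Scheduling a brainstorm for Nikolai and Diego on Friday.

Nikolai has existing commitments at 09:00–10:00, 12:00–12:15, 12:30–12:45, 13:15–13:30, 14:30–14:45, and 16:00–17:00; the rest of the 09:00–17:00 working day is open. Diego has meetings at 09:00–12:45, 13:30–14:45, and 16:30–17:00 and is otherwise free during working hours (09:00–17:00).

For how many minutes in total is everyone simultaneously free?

Nikolai free within 09:00–17:00: 10:00–12:00, 12:15–12:30, 12:45–13:15, 13:30–14:30, 14:45–16:00.
Diego free within 09:00–17:00: 12:45–13:30, 14:45–16:30.
Nikolai ∩ Diego: 12:45–13:15, 14:45–16:00.
Total common minutes: 30 + 75 = 105.

105 minutes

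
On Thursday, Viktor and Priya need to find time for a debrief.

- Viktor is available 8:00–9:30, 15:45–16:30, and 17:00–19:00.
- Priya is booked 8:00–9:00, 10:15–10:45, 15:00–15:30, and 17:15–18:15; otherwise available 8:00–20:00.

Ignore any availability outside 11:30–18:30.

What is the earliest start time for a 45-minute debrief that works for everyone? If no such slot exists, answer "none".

Priya free within 08:00–20:00: 09:00–10:15, 10:45–15:00, 15:30–17:15, 18:15–20:00.
Viktor ∩ Priya: 09:00–09:30, 15:45–16:30, 17:00–17:15, 18:15–19:00.
Restricted to 11:30–18:30: 15:45–16:30, 17:00–17:15, 18:15–18:30.
Windows ≥ 45 min: 15:45–16:30.
Earliest such window starts at 15:45.

15:45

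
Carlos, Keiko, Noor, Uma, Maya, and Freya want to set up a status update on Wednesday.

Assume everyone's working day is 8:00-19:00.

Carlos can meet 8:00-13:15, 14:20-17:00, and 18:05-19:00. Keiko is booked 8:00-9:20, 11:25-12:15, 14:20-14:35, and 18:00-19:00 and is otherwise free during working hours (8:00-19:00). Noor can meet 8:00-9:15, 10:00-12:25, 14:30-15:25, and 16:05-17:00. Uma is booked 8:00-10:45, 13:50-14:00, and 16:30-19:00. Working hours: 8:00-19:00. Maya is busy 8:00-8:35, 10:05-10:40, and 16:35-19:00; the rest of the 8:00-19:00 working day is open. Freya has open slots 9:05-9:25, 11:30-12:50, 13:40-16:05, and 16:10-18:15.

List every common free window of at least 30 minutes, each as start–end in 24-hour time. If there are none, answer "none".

Keiko free within 08:00–19:00: 09:20–11:25, 12:15–14:20, 14:35–18:00.
Uma free within 08:00–19:00: 10:45–13:50, 14:00–16:30.
Maya free within 08:00–19:00: 08:35–10:05, 10:40–16:35.
Carlos ∩ Keiko: 09:20–11:25, 12:15–13:15, 14:35–17:00.
Carlos ∩ Keiko ∩ Noor: 10:00–11:25, 12:15–12:25, 14:35–15:25, 16:05–17:00.
Carlos ∩ Keiko ∩ Noor ∩ Uma: 10:45–11:25, 12:15–12:25, 14:35–15:25, 16:05–16:30.
Carlos ∩ Keiko ∩ Noor ∩ Uma ∩ Maya: 10:45–11:25, 12:15–12:25, 14:35–15:25, 16:05–16:30.
Carlos ∩ Keiko ∩ Noor ∩ Uma ∩ Maya ∩ Freya: 12:15–12:25, 14:35–15:25, 16:10–16:30.
Windows ≥ 30 min: 14:35–15:25.

14:35–15:25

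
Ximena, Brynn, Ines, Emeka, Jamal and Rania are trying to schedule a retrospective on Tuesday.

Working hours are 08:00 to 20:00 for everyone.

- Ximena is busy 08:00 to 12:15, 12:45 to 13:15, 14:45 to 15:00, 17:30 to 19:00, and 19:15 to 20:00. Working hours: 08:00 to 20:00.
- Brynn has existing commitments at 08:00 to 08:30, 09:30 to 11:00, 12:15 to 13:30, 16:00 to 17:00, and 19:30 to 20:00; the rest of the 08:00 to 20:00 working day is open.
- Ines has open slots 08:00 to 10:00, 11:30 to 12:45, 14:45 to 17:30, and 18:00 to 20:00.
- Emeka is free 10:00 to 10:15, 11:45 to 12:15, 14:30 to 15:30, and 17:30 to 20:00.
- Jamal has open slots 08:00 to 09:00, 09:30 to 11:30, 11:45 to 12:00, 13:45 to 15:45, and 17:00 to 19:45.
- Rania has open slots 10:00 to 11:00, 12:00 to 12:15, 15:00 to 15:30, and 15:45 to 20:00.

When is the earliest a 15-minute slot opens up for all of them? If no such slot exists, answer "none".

Ximena free within 08:00–20:00: 12:15–12:45, 13:15–14:45, 15:00–17:30, 19:00–19:15.
Brynn free within 08:00–20:00: 08:30–09:30, 11:00–12:15, 13:30–16:00, 17:00–19:30.
Ximena ∩ Brynn: 13:30–14:45, 15:00–16:00, 17:00–17:30, 19:00–19:15.
Ximena ∩ Brynn ∩ Ines: 15:00–16:00, 17:00–17:30, 19:00–19:15.
Ximena ∩ Brynn ∩ Ines ∩ Emeka: 15:00–15:30, 19:00–19:15.
Ximena ∩ Brynn ∩ Ines ∩ Emeka ∩ Jamal: 15:00–15:30, 19:00–19:15.
Ximena ∩ Brynn ∩ Ines ∩ Emeka ∩ Jamal ∩ Rania: 15:00–15:30, 19:00–19:15.
Windows ≥ 15 min: 15:00–15:30, 19:00–19:15.
Earliest such window starts at 15:00.

15:00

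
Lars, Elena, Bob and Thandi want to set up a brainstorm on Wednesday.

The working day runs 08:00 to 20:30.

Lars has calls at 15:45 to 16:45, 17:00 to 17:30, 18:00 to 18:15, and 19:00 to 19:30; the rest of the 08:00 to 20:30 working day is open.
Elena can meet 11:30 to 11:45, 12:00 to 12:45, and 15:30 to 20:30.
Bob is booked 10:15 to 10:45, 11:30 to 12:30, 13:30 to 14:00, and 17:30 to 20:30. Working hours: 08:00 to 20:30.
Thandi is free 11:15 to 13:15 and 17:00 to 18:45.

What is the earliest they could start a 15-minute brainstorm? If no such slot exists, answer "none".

Lars free within 08:00–20:30: 08:00–15:45, 16:45–17:00, 17:30–18:00, 18:15–19:00, 19:30–20:30.
Bob free within 08:00–20:30: 08:00–10:15, 10:45–11:30, 12:30–13:30, 14:00–17:30.
Lars ∩ Elena: 11:30–11:45, 12:00–12:45, 15:30–15:45, 16:45–17:00, 17:30–18:00, 18:15–19:00, 19:30–20:30.
Lars ∩ Elena ∩ Bob: 12:30–12:45, 15:30–15:45, 16:45–17:00.
Lars ∩ Elena ∩ Bob ∩ Thandi: 12:30–12:45.
Windows ≥ 15 min: 12:30–12:45.
Earliest such window starts at 12:30.

12:30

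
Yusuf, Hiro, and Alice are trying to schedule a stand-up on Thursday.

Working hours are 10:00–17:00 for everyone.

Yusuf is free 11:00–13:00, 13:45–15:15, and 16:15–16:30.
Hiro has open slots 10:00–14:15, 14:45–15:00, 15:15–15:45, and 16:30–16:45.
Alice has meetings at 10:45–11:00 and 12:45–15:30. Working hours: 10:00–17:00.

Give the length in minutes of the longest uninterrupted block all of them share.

105 minutes

Alice free within 10:00–17:00: 10:00–10:45, 11:00–12:45, 15:30–17:00.
Yusuf ∩ Hiro: 11:00–13:00, 13:45–14:15, 14:45–15:00.
Yusuf ∩ Hiro ∩ Alice: 11:00–12:45.
Single common window of 105 minutes.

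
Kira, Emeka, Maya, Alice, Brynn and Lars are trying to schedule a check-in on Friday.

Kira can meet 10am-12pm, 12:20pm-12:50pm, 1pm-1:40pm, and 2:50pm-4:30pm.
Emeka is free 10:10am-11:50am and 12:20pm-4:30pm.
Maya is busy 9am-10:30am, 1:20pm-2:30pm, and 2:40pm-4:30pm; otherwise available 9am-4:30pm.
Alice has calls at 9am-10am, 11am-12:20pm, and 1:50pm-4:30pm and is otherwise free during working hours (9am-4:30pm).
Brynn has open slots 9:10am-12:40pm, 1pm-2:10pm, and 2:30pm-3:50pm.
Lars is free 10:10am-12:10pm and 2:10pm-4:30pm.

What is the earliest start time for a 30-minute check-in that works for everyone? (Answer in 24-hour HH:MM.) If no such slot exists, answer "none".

10:30

Maya free within 09:00–16:30: 10:30–13:20, 14:30–14:40.
Alice free within 09:00–16:30: 10:00–11:00, 12:20–13:50.
Kira ∩ Emeka: 10:10–11:50, 12:20–12:50, 13:00–13:40, 14:50–16:30.
Kira ∩ Emeka ∩ Maya: 10:30–11:50, 12:20–12:50, 13:00–13:20.
Kira ∩ Emeka ∩ Maya ∩ Alice: 10:30–11:00, 12:20–12:50, 13:00–13:20.
Kira ∩ Emeka ∩ Maya ∩ Alice ∩ Brynn: 10:30–11:00, 12:20–12:40, 13:00–13:20.
Kira ∩ Emeka ∩ Maya ∩ Alice ∩ Brynn ∩ Lars: 10:30–11:00.
Windows ≥ 30 min: 10:30–11:00.
Earliest such window starts at 10:30.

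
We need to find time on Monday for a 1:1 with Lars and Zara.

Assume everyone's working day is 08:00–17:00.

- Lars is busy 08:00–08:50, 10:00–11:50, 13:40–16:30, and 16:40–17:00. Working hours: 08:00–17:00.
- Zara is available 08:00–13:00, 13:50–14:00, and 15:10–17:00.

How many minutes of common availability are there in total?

Lars free within 08:00–17:00: 08:50–10:00, 11:50–13:40, 16:30–16:40.
Lars ∩ Zara: 08:50–10:00, 11:50–13:00, 16:30–16:40.
Total common minutes: 70 + 70 + 10 = 150.

150 minutes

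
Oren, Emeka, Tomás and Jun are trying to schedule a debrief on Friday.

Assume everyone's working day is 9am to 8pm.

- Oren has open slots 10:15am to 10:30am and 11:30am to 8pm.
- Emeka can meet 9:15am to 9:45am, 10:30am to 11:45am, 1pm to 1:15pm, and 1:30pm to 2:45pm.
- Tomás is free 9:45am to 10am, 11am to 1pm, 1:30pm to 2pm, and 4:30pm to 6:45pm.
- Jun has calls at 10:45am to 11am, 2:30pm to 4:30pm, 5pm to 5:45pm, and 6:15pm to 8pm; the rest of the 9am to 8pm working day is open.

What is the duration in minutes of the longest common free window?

30 minutes

Jun free within 09:00–20:00: 09:00–10:45, 11:00–14:30, 16:30–17:00, 17:45–18:15.
Oren ∩ Emeka: 11:30–11:45, 13:00–13:15, 13:30–14:45.
Oren ∩ Emeka ∩ Tomás: 11:30–11:45, 13:30–14:00.
Oren ∩ Emeka ∩ Tomás ∩ Jun: 11:30–11:45, 13:30–14:00.
Common window lengths: 15, 30 min; longest is 30.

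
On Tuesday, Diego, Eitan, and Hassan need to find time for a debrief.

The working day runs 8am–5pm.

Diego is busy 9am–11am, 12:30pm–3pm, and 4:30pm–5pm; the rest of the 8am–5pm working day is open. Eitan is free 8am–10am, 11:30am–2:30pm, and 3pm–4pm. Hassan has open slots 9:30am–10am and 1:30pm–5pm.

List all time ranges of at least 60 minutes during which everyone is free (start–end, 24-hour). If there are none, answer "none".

Diego free within 08:00–17:00: 08:00–09:00, 11:00–12:30, 15:00–16:30.
Diego ∩ Eitan: 08:00–09:00, 11:30–12:30, 15:00–16:00.
Diego ∩ Eitan ∩ Hassan: 15:00–16:00.
Windows ≥ 60 min: 15:00–16:00.

15:00–16:00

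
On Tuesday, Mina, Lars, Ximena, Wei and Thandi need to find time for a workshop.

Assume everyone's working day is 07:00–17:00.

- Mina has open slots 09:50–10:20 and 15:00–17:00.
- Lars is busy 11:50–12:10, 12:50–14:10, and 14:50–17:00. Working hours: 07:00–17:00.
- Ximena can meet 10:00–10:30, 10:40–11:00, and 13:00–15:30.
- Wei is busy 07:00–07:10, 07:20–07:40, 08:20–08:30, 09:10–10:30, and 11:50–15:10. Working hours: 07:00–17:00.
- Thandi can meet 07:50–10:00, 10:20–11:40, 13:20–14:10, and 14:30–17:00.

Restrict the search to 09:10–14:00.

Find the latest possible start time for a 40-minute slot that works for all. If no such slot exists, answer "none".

Lars free within 07:00–17:00: 07:00–11:50, 12:10–12:50, 14:10–14:50.
Wei free within 07:00–17:00: 07:10–07:20, 07:40–08:20, 08:30–09:10, 10:30–11:50, 15:10–17:00.
Mina ∩ Lars: 09:50–10:20.
Mina ∩ Lars ∩ Ximena: 10:00–10:20.
Mina ∩ Lars ∩ Ximena ∩ Wei: (none).
Mina ∩ Lars ∩ Ximena ∩ Wei ∩ Thandi: (none).
Restricted to 09:10–14:00: (none).
Windows ≥ 40 min: (none).

none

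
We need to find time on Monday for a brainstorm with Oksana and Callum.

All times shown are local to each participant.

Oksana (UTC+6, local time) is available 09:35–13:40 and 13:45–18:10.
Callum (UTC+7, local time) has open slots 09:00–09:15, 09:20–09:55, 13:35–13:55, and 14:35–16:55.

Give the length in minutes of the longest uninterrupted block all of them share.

130 minutes

Oksana → UTC: 03:35–07:40, 07:45–12:10.
Callum → UTC: 02:00–02:15, 02:20–02:55, 06:35–06:55, 07:35–09:55.
Oksana ∩ Callum: 06:35–06:55, 07:35–07:40, 07:45–09:55.
Common window lengths: 20, 5, 130 min; longest is 130.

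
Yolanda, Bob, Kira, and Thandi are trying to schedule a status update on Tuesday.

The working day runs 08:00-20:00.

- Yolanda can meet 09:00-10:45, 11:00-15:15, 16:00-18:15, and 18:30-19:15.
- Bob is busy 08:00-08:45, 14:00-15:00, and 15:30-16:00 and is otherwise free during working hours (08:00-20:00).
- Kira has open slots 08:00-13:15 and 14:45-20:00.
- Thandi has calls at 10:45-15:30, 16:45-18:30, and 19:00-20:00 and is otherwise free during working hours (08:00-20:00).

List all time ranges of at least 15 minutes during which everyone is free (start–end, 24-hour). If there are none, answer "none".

Bob free within 08:00–20:00: 08:45–14:00, 15:00–15:30, 16:00–20:00.
Thandi free within 08:00–20:00: 08:00–10:45, 15:30–16:45, 18:30–19:00.
Yolanda ∩ Bob: 09:00–10:45, 11:00–14:00, 15:00–15:15, 16:00–18:15, 18:30–19:15.
Yolanda ∩ Bob ∩ Kira: 09:00–10:45, 11:00–13:15, 15:00–15:15, 16:00–18:15, 18:30–19:15.
Yolanda ∩ Bob ∩ Kira ∩ Thandi: 09:00–10:45, 16:00–16:45, 18:30–19:00.
Windows ≥ 15 min: 09:00–10:45, 16:00–16:45, 18:30–19:00.

09:00–10:45, 16:00–16:45, 18:30–19:00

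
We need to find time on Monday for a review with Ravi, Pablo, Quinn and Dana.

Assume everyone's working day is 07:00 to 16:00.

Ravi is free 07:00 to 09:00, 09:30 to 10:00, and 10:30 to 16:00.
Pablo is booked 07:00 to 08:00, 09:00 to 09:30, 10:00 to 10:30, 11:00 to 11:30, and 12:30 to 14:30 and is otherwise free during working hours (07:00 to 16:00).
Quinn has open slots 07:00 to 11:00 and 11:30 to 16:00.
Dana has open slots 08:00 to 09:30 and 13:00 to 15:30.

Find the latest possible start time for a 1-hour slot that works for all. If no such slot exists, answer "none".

Pablo free within 07:00–16:00: 08:00–09:00, 09:30–10:00, 10:30–11:00, 11:30–12:30, 14:30–16:00.
Ravi ∩ Pablo: 08:00–09:00, 09:30–10:00, 10:30–11:00, 11:30–12:30, 14:30–16:00.
Ravi ∩ Pablo ∩ Quinn: 08:00–09:00, 09:30–10:00, 10:30–11:00, 11:30–12:30, 14:30–16:00.
Ravi ∩ Pablo ∩ Quinn ∩ Dana: 08:00–09:00, 14:30–15:30.
Windows ≥ 60 min: 08:00–09:00, 14:30–15:30.
Latest start in the last window 14:30–15:30 is 15:30 − 60 min = 14:30.

14:30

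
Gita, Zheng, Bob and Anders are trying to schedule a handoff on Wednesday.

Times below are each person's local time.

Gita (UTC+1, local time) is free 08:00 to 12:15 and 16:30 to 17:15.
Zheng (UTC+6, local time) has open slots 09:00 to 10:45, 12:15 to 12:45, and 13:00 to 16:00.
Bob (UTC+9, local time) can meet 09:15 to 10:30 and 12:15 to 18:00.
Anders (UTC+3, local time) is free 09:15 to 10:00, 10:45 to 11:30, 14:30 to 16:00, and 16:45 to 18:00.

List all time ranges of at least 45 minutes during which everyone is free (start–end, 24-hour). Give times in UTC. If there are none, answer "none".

07:45–08:30

Gita → UTC: 07:00–11:15, 15:30–16:15.
Zheng → UTC: 03:00–04:45, 06:15–06:45, 07:00–10:00.
Bob → UTC: 00:15–01:30, 03:15–09:00.
Anders → UTC: 06:15–07:00, 07:45–08:30, 11:30–13:00, 13:45–15:00.
Gita ∩ Zheng: 07:00–10:00.
Gita ∩ Zheng ∩ Bob: 07:00–09:00.
Gita ∩ Zheng ∩ Bob ∩ Anders: 07:45–08:30.
Windows ≥ 45 min: 07:45–08:30.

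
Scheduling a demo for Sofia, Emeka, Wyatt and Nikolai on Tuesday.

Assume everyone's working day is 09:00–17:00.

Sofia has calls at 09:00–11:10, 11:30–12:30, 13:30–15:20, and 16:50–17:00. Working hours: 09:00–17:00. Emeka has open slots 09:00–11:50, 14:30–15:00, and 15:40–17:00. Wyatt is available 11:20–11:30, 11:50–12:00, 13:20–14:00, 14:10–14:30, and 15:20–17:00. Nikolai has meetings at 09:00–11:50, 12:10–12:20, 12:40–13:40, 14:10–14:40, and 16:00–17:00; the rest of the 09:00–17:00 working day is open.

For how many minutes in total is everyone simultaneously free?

20 minutes

Sofia free within 09:00–17:00: 11:10–11:30, 12:30–13:30, 15:20–16:50.
Nikolai free within 09:00–17:00: 11:50–12:10, 12:20–12:40, 13:40–14:10, 14:40–16:00.
Sofia ∩ Emeka: 11:10–11:30, 15:40–16:50.
Sofia ∩ Emeka ∩ Wyatt: 11:20–11:30, 15:40–16:50.
Sofia ∩ Emeka ∩ Wyatt ∩ Nikolai: 15:40–16:00.
Total common minutes: 20.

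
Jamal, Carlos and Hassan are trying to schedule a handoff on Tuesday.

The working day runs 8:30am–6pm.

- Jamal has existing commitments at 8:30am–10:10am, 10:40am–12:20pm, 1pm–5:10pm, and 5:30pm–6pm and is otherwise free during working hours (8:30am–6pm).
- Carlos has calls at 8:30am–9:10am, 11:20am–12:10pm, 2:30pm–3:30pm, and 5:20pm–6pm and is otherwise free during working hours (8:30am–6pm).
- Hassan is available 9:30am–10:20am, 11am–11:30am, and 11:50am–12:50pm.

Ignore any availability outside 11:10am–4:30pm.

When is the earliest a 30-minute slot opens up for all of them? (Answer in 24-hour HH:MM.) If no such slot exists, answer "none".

12:20

Jamal free within 08:30–18:00: 10:10–10:40, 12:20–13:00, 17:10–17:30.
Carlos free within 08:30–18:00: 09:10–11:20, 12:10–14:30, 15:30–17:20.
Jamal ∩ Carlos: 10:10–10:40, 12:20–13:00, 17:10–17:20.
Jamal ∩ Carlos ∩ Hassan: 10:10–10:20, 12:20–12:50.
Restricted to 11:10–16:30: 12:20–12:50.
Windows ≥ 30 min: 12:20–12:50.
Earliest such window starts at 12:20.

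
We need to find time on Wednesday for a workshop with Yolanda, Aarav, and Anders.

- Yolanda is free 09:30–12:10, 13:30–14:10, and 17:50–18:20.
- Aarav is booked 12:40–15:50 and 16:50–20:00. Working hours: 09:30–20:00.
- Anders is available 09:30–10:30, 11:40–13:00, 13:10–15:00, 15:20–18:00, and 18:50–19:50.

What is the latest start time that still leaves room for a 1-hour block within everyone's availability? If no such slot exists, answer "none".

09:30

Aarav free within 09:30–20:00: 09:30–12:40, 15:50–16:50.
Yolanda ∩ Aarav: 09:30–12:10.
Yolanda ∩ Aarav ∩ Anders: 09:30–10:30, 11:40–12:10.
Windows ≥ 60 min: 09:30–10:30.
Latest start in the last window 09:30–10:30 is 10:30 − 60 min = 09:30.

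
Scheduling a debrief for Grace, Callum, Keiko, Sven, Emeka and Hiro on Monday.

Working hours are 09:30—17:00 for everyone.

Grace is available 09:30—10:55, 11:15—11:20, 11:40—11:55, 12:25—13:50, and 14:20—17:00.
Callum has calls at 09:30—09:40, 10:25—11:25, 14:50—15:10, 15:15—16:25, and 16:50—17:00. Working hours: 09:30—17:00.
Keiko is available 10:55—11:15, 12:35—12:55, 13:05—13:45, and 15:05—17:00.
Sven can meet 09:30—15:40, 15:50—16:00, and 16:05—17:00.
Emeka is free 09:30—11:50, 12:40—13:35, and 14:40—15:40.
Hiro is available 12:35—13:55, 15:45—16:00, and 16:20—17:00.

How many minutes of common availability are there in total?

45 minutes

Callum free within 09:30–17:00: 09:40–10:25, 11:25–14:50, 15:10–15:15, 16:25–16:50.
Grace ∩ Callum: 09:40–10:25, 11:40–11:55, 12:25–13:50, 14:20–14:50, 15:10–15:15, 16:25–16:50.
Grace ∩ Callum ∩ Keiko: 12:35–12:55, 13:05–13:45, 15:10–15:15, 16:25–16:50.
Grace ∩ Callum ∩ Keiko ∩ Sven: 12:35–12:55, 13:05–13:45, 15:10–15:15, 16:25–16:50.
Grace ∩ Callum ∩ Keiko ∩ Sven ∩ Emeka: 12:40–12:55, 13:05–13:35, 15:10–15:15.
Grace ∩ Callum ∩ Keiko ∩ Sven ∩ Emeka ∩ Hiro: 12:40–12:55, 13:05–13:35.
Total common minutes: 15 + 30 = 45.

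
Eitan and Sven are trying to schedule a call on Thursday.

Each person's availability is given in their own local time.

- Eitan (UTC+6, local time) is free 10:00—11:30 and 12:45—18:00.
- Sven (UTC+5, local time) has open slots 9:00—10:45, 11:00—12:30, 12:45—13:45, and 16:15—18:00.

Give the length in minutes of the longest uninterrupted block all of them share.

90 minutes

Eitan → UTC: 04:00–05:30, 06:45–12:00.
Sven → UTC: 04:00–05:45, 06:00–07:30, 07:45–08:45, 11:15–13:00.
Eitan ∩ Sven: 04:00–05:30, 06:45–07:30, 07:45–08:45, 11:15–12:00.
Common window lengths: 90, 45, 60, 45 min; longest is 90.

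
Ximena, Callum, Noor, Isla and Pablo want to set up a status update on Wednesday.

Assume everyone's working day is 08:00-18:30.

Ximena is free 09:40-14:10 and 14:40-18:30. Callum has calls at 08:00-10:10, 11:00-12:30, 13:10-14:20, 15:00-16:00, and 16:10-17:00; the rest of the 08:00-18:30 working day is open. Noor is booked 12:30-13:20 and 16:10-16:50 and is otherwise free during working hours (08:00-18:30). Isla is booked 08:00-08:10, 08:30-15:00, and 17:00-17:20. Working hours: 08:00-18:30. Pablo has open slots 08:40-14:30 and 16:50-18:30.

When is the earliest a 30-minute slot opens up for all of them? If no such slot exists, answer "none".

17:20

Callum free within 08:00–18:30: 10:10–11:00, 12:30–13:10, 14:20–15:00, 16:00–16:10, 17:00–18:30.
Noor free within 08:00–18:30: 08:00–12:30, 13:20–16:10, 16:50–18:30.
Isla free within 08:00–18:30: 08:10–08:30, 15:00–17:00, 17:20–18:30.
Ximena ∩ Callum: 10:10–11:00, 12:30–13:10, 14:40–15:00, 16:00–16:10, 17:00–18:30.
Ximena ∩ Callum ∩ Noor: 10:10–11:00, 14:40–15:00, 16:00–16:10, 17:00–18:30.
Ximena ∩ Callum ∩ Noor ∩ Isla: 16:00–16:10, 17:20–18:30.
Ximena ∩ Callum ∩ Noor ∩ Isla ∩ Pablo: 17:20–18:30.
Windows ≥ 30 min: 17:20–18:30.
Earliest such window starts at 17:20.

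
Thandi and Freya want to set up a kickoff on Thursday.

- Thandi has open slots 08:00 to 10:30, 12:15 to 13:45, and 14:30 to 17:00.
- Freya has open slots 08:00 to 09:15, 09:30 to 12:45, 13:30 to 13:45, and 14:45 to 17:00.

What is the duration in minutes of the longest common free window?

Thandi ∩ Freya: 08:00–09:15, 09:30–10:30, 12:15–12:45, 13:30–13:45, 14:45–17:00.
Common window lengths: 75, 60, 30, 15, 135 min; longest is 135.

135 minutes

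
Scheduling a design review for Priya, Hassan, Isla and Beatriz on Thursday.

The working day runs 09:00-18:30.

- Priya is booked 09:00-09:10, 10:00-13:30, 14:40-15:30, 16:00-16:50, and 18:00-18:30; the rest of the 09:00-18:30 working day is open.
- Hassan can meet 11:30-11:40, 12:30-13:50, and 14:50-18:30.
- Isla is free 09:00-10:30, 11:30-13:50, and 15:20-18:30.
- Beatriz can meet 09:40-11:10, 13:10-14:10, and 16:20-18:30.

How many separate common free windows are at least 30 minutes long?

Priya free within 09:00–18:30: 09:10–10:00, 13:30–14:40, 15:30–16:00, 16:50–18:00.
Priya ∩ Hassan: 13:30–13:50, 15:30–16:00, 16:50–18:00.
Priya ∩ Hassan ∩ Isla: 13:30–13:50, 15:30–16:00, 16:50–18:00.
Priya ∩ Hassan ∩ Isla ∩ Beatriz: 13:30–13:50, 16:50–18:00.
Windows ≥ 30 min: 16:50–18:00.
That's 1 window.

1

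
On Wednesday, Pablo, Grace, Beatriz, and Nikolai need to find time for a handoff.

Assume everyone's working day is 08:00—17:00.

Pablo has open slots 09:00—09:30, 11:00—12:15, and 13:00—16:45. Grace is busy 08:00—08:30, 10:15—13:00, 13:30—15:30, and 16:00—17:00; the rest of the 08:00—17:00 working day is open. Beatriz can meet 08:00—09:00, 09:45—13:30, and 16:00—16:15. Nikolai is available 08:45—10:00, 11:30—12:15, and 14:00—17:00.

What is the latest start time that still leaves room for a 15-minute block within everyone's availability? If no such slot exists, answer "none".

none

Grace free within 08:00–17:00: 08:30–10:15, 13:00–13:30, 15:30–16:00.
Pablo ∩ Grace: 09:00–09:30, 13:00–13:30, 15:30–16:00.
Pablo ∩ Grace ∩ Beatriz: 13:00–13:30.
Pablo ∩ Grace ∩ Beatriz ∩ Nikolai: (none).
Windows ≥ 15 min: (none).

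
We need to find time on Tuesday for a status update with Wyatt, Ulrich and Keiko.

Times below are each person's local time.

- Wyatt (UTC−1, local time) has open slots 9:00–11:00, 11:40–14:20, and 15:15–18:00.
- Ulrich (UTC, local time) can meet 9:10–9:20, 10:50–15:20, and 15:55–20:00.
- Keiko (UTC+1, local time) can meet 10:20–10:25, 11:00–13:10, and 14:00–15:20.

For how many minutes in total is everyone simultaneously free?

150 minutes

Wyatt → UTC: 10:00–12:00, 12:40–15:20, 16:15–19:00.
Ulrich → UTC: 09:10–09:20, 10:50–15:20, 15:55–20:00.
Keiko → UTC: 09:20–09:25, 10:00–12:10, 13:00–14:20.
Wyatt ∩ Ulrich: 10:50–12:00, 12:40–15:20, 16:15–19:00.
Wyatt ∩ Ulrich ∩ Keiko: 10:50–12:00, 13:00–14:20.
Total common minutes: 70 + 80 = 150.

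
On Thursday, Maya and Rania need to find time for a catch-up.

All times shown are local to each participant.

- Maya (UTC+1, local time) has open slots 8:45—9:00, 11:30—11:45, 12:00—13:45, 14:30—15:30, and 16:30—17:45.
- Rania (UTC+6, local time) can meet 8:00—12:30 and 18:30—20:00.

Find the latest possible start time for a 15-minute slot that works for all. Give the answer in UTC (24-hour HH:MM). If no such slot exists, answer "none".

13:45

Maya → UTC: 07:45–08:00, 10:30–10:45, 11:00–12:45, 13:30–14:30, 15:30–16:45.
Rania → UTC: 02:00–06:30, 12:30–14:00.
Maya ∩ Rania: 12:30–12:45, 13:30–14:00.
Windows ≥ 15 min: 12:30–12:45, 13:30–14:00.
Latest start in the last window 13:30–14:00 is 14:00 − 15 min = 13:45.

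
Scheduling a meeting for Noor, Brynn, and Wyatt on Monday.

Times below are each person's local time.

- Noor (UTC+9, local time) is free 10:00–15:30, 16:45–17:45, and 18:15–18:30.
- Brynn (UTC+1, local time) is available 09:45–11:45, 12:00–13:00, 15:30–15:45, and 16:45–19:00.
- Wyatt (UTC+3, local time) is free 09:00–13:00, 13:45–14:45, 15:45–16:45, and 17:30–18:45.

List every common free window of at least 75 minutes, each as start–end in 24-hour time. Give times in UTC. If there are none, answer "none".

none

Noor → UTC: 01:00–06:30, 07:45–08:45, 09:15–09:30.
Brynn → UTC: 08:45–10:45, 11:00–12:00, 14:30–14:45, 15:45–18:00.
Wyatt → UTC: 06:00–10:00, 10:45–11:45, 12:45–13:45, 14:30–15:45.
Noor ∩ Brynn: 09:15–09:30.
Noor ∩ Brynn ∩ Wyatt: 09:15–09:30.
Windows ≥ 75 min: (none).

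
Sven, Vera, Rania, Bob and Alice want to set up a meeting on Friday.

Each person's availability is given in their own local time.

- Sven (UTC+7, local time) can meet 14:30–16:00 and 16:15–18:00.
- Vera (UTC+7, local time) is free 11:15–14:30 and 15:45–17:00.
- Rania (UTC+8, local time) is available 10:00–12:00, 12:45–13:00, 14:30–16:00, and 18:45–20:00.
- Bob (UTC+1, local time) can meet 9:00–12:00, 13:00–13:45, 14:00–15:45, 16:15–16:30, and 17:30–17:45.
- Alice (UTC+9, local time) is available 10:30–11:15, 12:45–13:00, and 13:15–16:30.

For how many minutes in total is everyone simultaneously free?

Sven → UTC: 07:30–09:00, 09:15–11:00.
Vera → UTC: 04:15–07:30, 08:45–10:00.
Rania → UTC: 02:00–04:00, 04:45–05:00, 06:30–08:00, 10:45–12:00.
Bob → UTC: 08:00–11:00, 12:00–12:45, 13:00–14:45, 15:15–15:30, 16:30–16:45.
Alice → UTC: 01:30–02:15, 03:45–04:00, 04:15–07:30.
Sven ∩ Vera: 08:45–09:00, 09:15–10:00.
Sven ∩ Vera ∩ Rania: (none).
Sven ∩ Vera ∩ Rania ∩ Bob: (none).
Sven ∩ Vera ∩ Rania ∩ Bob ∩ Alice: (none).
Total common minutes: 0.

0 minutes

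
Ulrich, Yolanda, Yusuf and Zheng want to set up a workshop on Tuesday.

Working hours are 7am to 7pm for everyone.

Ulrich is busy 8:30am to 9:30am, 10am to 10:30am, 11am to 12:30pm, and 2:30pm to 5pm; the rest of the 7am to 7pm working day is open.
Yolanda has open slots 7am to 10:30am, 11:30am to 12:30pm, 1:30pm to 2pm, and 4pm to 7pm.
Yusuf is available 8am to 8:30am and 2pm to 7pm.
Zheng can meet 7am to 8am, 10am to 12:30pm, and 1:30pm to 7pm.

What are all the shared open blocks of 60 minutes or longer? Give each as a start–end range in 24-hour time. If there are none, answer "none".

Ulrich free within 07:00–19:00: 07:00–08:30, 09:30–10:00, 10:30–11:00, 12:30–14:30, 17:00–19:00.
Ulrich ∩ Yolanda: 07:00–08:30, 09:30–10:00, 13:30–14:00, 17:00–19:00.
Ulrich ∩ Yolanda ∩ Yusuf: 08:00–08:30, 17:00–19:00.
Ulrich ∩ Yolanda ∩ Yusuf ∩ Zheng: 17:00–19:00.
Windows ≥ 60 min: 17:00–19:00.

17:00–19:00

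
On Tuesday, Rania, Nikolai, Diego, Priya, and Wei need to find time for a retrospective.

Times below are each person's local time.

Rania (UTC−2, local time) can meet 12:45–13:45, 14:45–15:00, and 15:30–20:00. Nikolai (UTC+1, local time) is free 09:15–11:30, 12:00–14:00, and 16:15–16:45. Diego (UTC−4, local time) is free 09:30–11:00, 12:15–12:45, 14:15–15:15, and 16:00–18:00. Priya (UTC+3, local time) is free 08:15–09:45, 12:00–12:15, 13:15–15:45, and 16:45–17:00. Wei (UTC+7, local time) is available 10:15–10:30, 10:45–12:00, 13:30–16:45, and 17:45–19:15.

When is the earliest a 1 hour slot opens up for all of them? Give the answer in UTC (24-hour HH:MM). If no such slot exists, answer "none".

Rania → UTC: 14:45–15:45, 16:45–17:00, 17:30–22:00.
Nikolai → UTC: 08:15–10:30, 11:00–13:00, 15:15–15:45.
Diego → UTC: 13:30–15:00, 16:15–16:45, 18:15–19:15, 20:00–22:00.
Priya → UTC: 05:15–06:45, 09:00–09:15, 10:15–12:45, 13:45–14:00.
Wei → UTC: 03:15–03:30, 03:45–05:00, 06:30–09:45, 10:45–12:15.
Rania ∩ Nikolai: 15:15–15:45.
Rania ∩ Nikolai ∩ Diego: (none).
Rania ∩ Nikolai ∩ Diego ∩ Priya: (none).
Rania ∩ Nikolai ∩ Diego ∩ Priya ∩ Wei: (none).
Windows ≥ 60 min: (none).

none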